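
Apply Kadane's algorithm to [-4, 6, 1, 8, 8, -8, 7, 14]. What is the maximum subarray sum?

Using Kadane's algorithm on [-4, 6, 1, 8, 8, -8, 7, 14]:

Scanning through the array:
Position 1 (value 6): max_ending_here = 6, max_so_far = 6
Position 2 (value 1): max_ending_here = 7, max_so_far = 7
Position 3 (value 8): max_ending_here = 15, max_so_far = 15
Position 4 (value 8): max_ending_here = 23, max_so_far = 23
Position 5 (value -8): max_ending_here = 15, max_so_far = 23
Position 6 (value 7): max_ending_here = 22, max_so_far = 23
Position 7 (value 14): max_ending_here = 36, max_so_far = 36

Maximum subarray: [6, 1, 8, 8, -8, 7, 14]
Maximum sum: 36

The maximum subarray is [6, 1, 8, 8, -8, 7, 14] with sum 36. This subarray runs from index 1 to index 7.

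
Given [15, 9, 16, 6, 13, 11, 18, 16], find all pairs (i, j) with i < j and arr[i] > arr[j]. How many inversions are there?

Finding inversions in [15, 9, 16, 6, 13, 11, 18, 16]:

(0, 1): arr[0]=15 > arr[1]=9
(0, 3): arr[0]=15 > arr[3]=6
(0, 4): arr[0]=15 > arr[4]=13
(0, 5): arr[0]=15 > arr[5]=11
(1, 3): arr[1]=9 > arr[3]=6
(2, 3): arr[2]=16 > arr[3]=6
(2, 4): arr[2]=16 > arr[4]=13
(2, 5): arr[2]=16 > arr[5]=11
(4, 5): arr[4]=13 > arr[5]=11
(6, 7): arr[6]=18 > arr[7]=16

Total inversions: 10

The array has 10 inversion(s): (0,1), (0,3), (0,4), (0,5), (1,3), (2,3), (2,4), (2,5), (4,5), (6,7). Each pair (i,j) satisfies i < j and arr[i] > arr[j].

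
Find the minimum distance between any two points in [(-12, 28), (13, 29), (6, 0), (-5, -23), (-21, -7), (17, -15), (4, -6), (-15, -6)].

Computing all pairwise distances among 8 points:

d((-12, 28), (13, 29)) = 25.02
d((-12, 28), (6, 0)) = 33.2866
d((-12, 28), (-5, -23)) = 51.4782
d((-12, 28), (-21, -7)) = 36.1386
d((-12, 28), (17, -15)) = 51.8652
d((-12, 28), (4, -6)) = 37.5766
d((-12, 28), (-15, -6)) = 34.1321
d((13, 29), (6, 0)) = 29.8329
d((13, 29), (-5, -23)) = 55.0273
d((13, 29), (-21, -7)) = 49.5177
d((13, 29), (17, -15)) = 44.1814
d((13, 29), (4, -6)) = 36.1386
d((13, 29), (-15, -6)) = 44.8219
d((6, 0), (-5, -23)) = 25.4951
d((6, 0), (-21, -7)) = 27.8927
d((6, 0), (17, -15)) = 18.6011
d((6, 0), (4, -6)) = 6.3246
d((6, 0), (-15, -6)) = 21.8403
d((-5, -23), (-21, -7)) = 22.6274
d((-5, -23), (17, -15)) = 23.4094
d((-5, -23), (4, -6)) = 19.2354
d((-5, -23), (-15, -6)) = 19.7231
d((-21, -7), (17, -15)) = 38.833
d((-21, -7), (4, -6)) = 25.02
d((-21, -7), (-15, -6)) = 6.0828 <-- minimum
d((17, -15), (4, -6)) = 15.8114
d((17, -15), (-15, -6)) = 33.2415
d((4, -6), (-15, -6)) = 19.0

Closest pair: (-21, -7) and (-15, -6) with distance 6.0828

The closest pair is (-21, -7) and (-15, -6) with Euclidean distance 6.0828. For 8 points, brute-force pairwise comparison is shown above. For large n, the divide-and-conquer algorithm (sort by x, recurse on halves, check the dividing strip) achieves O(n log n).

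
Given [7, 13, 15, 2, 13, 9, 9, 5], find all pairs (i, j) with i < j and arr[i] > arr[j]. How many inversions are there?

Finding inversions in [7, 13, 15, 2, 13, 9, 9, 5]:

(0, 3): arr[0]=7 > arr[3]=2
(0, 7): arr[0]=7 > arr[7]=5
(1, 3): arr[1]=13 > arr[3]=2
(1, 5): arr[1]=13 > arr[5]=9
(1, 6): arr[1]=13 > arr[6]=9
(1, 7): arr[1]=13 > arr[7]=5
(2, 3): arr[2]=15 > arr[3]=2
(2, 4): arr[2]=15 > arr[4]=13
(2, 5): arr[2]=15 > arr[5]=9
(2, 6): arr[2]=15 > arr[6]=9
(2, 7): arr[2]=15 > arr[7]=5
(4, 5): arr[4]=13 > arr[5]=9
(4, 6): arr[4]=13 > arr[6]=9
(4, 7): arr[4]=13 > arr[7]=5
(5, 7): arr[5]=9 > arr[7]=5
(6, 7): arr[6]=9 > arr[7]=5

Total inversions: 16

The array has 16 inversion(s): (0,3), (0,7), (1,3), (1,5), (1,6), (1,7), (2,3), (2,4), (2,5), (2,6), (2,7), (4,5), (4,6), (4,7), (5,7), (6,7). Each pair (i,j) satisfies i < j and arr[i] > arr[j].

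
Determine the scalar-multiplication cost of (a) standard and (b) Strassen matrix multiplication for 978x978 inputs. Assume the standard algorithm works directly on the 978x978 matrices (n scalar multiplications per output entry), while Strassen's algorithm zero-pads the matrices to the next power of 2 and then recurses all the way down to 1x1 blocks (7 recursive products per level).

Matrix multiplication for 978x978 matrices:

Strassen's algorithm requires power-of-2 dimensions. Pad 978x978 to 1024x1024 (next power of 2).

Standard algorithm: 978^3 = 935441352 multiplications
Strassen's algorithm: 7^(log2(1024)) = 7^10 = 282475249 multiplications
Savings: 935441352 - 282475249 = 652966103 multiplications

Standard: 935441352 multiplications (978^3). Strassen: 282475249 multiplications (7^10, after padding to 1024x1024). Strassen reduces 8 recursive multiplications to 7 at each level.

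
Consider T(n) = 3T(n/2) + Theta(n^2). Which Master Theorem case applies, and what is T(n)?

Master Theorem for T(n) = 3T(n/2) + O(n^2):

a = 3, b = 2, c = 2
log_b(a) = log_2(3) = 1.5850

Case 3: c = 2 > log_2(3) = 1.5850
T(n) = O(n^2) = O(n^2)

For T(n) = 3T(n/2) + O(n^2): log_2(3) = 1.5850. This is Case 3 of the Master Theorem (c > log_b(a), work dominated by root), giving O(n^2).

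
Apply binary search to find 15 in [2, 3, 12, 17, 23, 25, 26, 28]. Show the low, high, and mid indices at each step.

Binary search for 15 in [2, 3, 12, 17, 23, 25, 26, 28]:

lo=0, hi=7, mid=3, arr[mid]=17 -> 17 > 15, search left half
lo=0, hi=2, mid=1, arr[mid]=3 -> 3 < 15, search right half
lo=2, hi=2, mid=2, arr[mid]=12 -> 12 < 15, search right half
lo=3 > hi=2, target 15 not found

Binary search determines that 15 is not in the array after 3 comparisons. The search space was exhausted without finding the target.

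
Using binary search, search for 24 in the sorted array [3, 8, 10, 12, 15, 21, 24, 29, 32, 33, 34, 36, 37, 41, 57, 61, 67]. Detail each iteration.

Binary search for 24 in [3, 8, 10, 12, 15, 21, 24, 29, 32, 33, 34, 36, 37, 41, 57, 61, 67]:

lo=0, hi=16, mid=8, arr[mid]=32 -> 32 > 24, search left half
lo=0, hi=7, mid=3, arr[mid]=12 -> 12 < 24, search right half
lo=4, hi=7, mid=5, arr[mid]=21 -> 21 < 24, search right half
lo=6, hi=7, mid=6, arr[mid]=24 -> Found target at index 6!

Binary search finds 24 at index 6 after 4 comparisons. The search repeatedly halves the search space by comparing with the middle element.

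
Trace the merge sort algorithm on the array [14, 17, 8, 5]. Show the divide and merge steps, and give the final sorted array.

Merge sort trace:

Split: [14, 17, 8, 5] -> [14, 17] and [8, 5]
  Split: [14, 17] -> [14] and [17]
  Merge: [14] + [17] -> [14, 17]
  Split: [8, 5] -> [8] and [5]
  Merge: [8] + [5] -> [5, 8]
Merge: [14, 17] + [5, 8] -> [5, 8, 14, 17]

Final sorted array: [5, 8, 14, 17]

The merge sort proceeds by recursively splitting the array and merging sorted halves.
After all merges, the sorted array is [5, 8, 14, 17].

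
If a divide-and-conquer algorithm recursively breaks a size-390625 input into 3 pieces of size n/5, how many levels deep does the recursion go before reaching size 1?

For divide and conquer with division factor 5:

Problem sizes at each level:
Level 0: 390625
Level 1: 78125
Level 2: 15625
Level 3: 3125
Level 4: 625
Level 5: 125
Level 6: 25
Level 7: 5
Level 8: 1

The root is level 0 and the size-1 base case is level 8 (the tree spans levels 0 through 8, i.e. 9 levels counting the root), so the depth is the number of divisions: log_5(390625) = 8

The recursion tree depth is log_5(390625) = 8. At each level, the problem size is divided by 5, so it takes 8 divisions to reduce to a base case of size 1. The algorithm makes 3 recursive calls at each level.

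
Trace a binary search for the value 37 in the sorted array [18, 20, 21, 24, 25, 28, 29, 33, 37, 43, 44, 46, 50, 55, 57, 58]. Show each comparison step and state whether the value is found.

Binary search for 37 in [18, 20, 21, 24, 25, 28, 29, 33, 37, 43, 44, 46, 50, 55, 57, 58]:

lo=0, hi=15, mid=7, arr[mid]=33 -> 33 < 37, search right half
lo=8, hi=15, mid=11, arr[mid]=46 -> 46 > 37, search left half
lo=8, hi=10, mid=9, arr[mid]=43 -> 43 > 37, search left half
lo=8, hi=8, mid=8, arr[mid]=37 -> Found target at index 8!

Binary search finds 37 at index 8 after 4 comparisons. The search repeatedly halves the search space by comparing with the middle element.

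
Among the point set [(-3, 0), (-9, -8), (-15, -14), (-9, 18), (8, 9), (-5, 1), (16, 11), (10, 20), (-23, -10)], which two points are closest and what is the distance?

Computing all pairwise distances among 9 points:

d((-3, 0), (-9, -8)) = 10.0
d((-3, 0), (-15, -14)) = 18.4391
d((-3, 0), (-9, 18)) = 18.9737
d((-3, 0), (8, 9)) = 14.2127
d((-3, 0), (-5, 1)) = 2.2361 <-- minimum
d((-3, 0), (16, 11)) = 21.9545
d((-3, 0), (10, 20)) = 23.8537
d((-3, 0), (-23, -10)) = 22.3607
d((-9, -8), (-15, -14)) = 8.4853
d((-9, -8), (-9, 18)) = 26.0
d((-9, -8), (8, 9)) = 24.0416
d((-9, -8), (-5, 1)) = 9.8489
d((-9, -8), (16, 11)) = 31.4006
d((-9, -8), (10, 20)) = 33.8378
d((-9, -8), (-23, -10)) = 14.1421
d((-15, -14), (-9, 18)) = 32.5576
d((-15, -14), (8, 9)) = 32.5269
d((-15, -14), (-5, 1)) = 18.0278
d((-15, -14), (16, 11)) = 39.8246
d((-15, -14), (10, 20)) = 42.2019
d((-15, -14), (-23, -10)) = 8.9443
d((-9, 18), (8, 9)) = 19.2354
d((-9, 18), (-5, 1)) = 17.4642
d((-9, 18), (16, 11)) = 25.9615
d((-9, 18), (10, 20)) = 19.105
d((-9, 18), (-23, -10)) = 31.305
d((8, 9), (-5, 1)) = 15.2643
d((8, 9), (16, 11)) = 8.2462
d((8, 9), (10, 20)) = 11.1803
d((8, 9), (-23, -10)) = 36.3593
d((-5, 1), (16, 11)) = 23.2594
d((-5, 1), (10, 20)) = 24.2074
d((-5, 1), (-23, -10)) = 21.095
d((16, 11), (10, 20)) = 10.8167
d((16, 11), (-23, -10)) = 44.2945
d((10, 20), (-23, -10)) = 44.5982

Closest pair: (-3, 0) and (-5, 1) with distance 2.2361

The closest pair is (-3, 0) and (-5, 1) with Euclidean distance 2.2361. For 9 points, brute-force pairwise comparison is shown above. For large n, the divide-and-conquer algorithm (sort by x, recurse on halves, check the dividing strip) achieves O(n log n).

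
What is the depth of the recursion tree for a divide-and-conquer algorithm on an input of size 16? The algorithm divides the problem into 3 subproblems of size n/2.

For divide and conquer with division factor 2:

Problem sizes at each level:
Level 0: 16
Level 1: 8
Level 2: 4
Level 3: 2
Level 4: 1

The root is level 0 and the size-1 base case is level 4 (the tree spans levels 0 through 4, i.e. 5 levels counting the root), so the depth is the number of divisions: log_2(16) = 4

The recursion tree depth is log_2(16) = 4. At each level, the problem size is divided by 2, so it takes 4 divisions to reduce to a base case of size 1. The algorithm makes 3 recursive calls at each level.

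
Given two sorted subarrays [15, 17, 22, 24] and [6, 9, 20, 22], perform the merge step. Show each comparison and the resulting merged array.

Merging process:

Compare 15 vs 6: take 6 from right. Merged: [6]
Compare 15 vs 9: take 9 from right. Merged: [6, 9]
Compare 15 vs 20: take 15 from left. Merged: [6, 9, 15]
Compare 17 vs 20: take 17 from left. Merged: [6, 9, 15, 17]
Compare 22 vs 20: take 20 from right. Merged: [6, 9, 15, 17, 20]
Compare 22 vs 22: take 22 from left. Merged: [6, 9, 15, 17, 20, 22]
Compare 24 vs 22: take 22 from right. Merged: [6, 9, 15, 17, 20, 22, 22]
Append remaining from left: [24]. Merged: [6, 9, 15, 17, 20, 22, 22, 24]

Final merged array: [6, 9, 15, 17, 20, 22, 22, 24]
Total comparisons: 7

The merged array is [6, 9, 15, 17, 20, 22, 22, 24], requiring 7 comparisons. The merge step runs in O(n) time where n is the total number of elements.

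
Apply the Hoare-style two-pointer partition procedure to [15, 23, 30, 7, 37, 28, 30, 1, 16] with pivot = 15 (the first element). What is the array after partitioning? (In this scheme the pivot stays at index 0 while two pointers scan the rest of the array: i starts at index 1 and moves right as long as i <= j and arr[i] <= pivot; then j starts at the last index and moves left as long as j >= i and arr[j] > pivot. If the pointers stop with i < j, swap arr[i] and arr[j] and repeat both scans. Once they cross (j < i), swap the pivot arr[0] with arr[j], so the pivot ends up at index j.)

Hoare-style two-pointer partition with pivot = 15:

Initial array: [15, 23, 30, 7, 37, 28, 30, 1, 16]

Pointers start at i = 1, j = 8.
i stops at index 1 (arr[1]=23 > 15), j stops at index 7 (arr[7]=1 <= 15): swap arr[1] and arr[7], array becomes [15, 1, 30, 7, 37, 28, 30, 23, 16]
i stops at index 2 (arr[2]=30 > 15), j stops at index 3 (arr[3]=7 <= 15): swap arr[2] and arr[3], array becomes [15, 1, 7, 30, 37, 28, 30, 23, 16]
i ends at 3, j ends at 2: the pointers have crossed (j < i), so scanning stops.

Swap pivot arr[0] with arr[2] to place pivot at position 2: [7, 1, 15, 30, 37, 28, 30, 23, 16]
Pivot position: 2

After partitioning with pivot 15, the array becomes [7, 1, 15, 30, 37, 28, 30, 23, 16]. The pivot is placed at index 2. All elements to the left of the pivot are <= 15, and all elements to the right are > 15.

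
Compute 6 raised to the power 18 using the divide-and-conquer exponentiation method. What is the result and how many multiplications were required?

Computing 6^18 by squaring (build up from 6^1; each line after the first costs one multiplication):

6^1 = 6
6^2 = (6^1)^2 = 6^2 = 36
6^4 = (6^2)^2 = 36^2 = 1296
6^8 = (6^4)^2 = 1296^2 = 1679616
6^9 = 6 * 6^8 = 6 * 1679616 = 10077696
6^18 = (6^9)^2 = 10077696^2 = 101559956668416

Result: 101559956668416
Multiplications needed: 5 (5 lines after 6^1)

6^18 = 101559956668416. Using exponentiation by squaring, this requires 5 multiplications. The key idea: if the exponent is even, square the half-power; if odd, multiply by the base once.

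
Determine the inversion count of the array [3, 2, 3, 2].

Finding inversions in [3, 2, 3, 2]:

(0, 1): arr[0]=3 > arr[1]=2
(0, 3): arr[0]=3 > arr[3]=2
(2, 3): arr[2]=3 > arr[3]=2

Total inversions: 3

The array has 3 inversion(s): (0,1), (0,3), (2,3). Each pair (i,j) satisfies i < j and arr[i] > arr[j].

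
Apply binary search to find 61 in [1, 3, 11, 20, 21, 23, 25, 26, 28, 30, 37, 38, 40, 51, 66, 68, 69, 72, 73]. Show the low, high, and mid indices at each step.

Binary search for 61 in [1, 3, 11, 20, 21, 23, 25, 26, 28, 30, 37, 38, 40, 51, 66, 68, 69, 72, 73]:

lo=0, hi=18, mid=9, arr[mid]=30 -> 30 < 61, search right half
lo=10, hi=18, mid=14, arr[mid]=66 -> 66 > 61, search left half
lo=10, hi=13, mid=11, arr[mid]=38 -> 38 < 61, search right half
lo=12, hi=13, mid=12, arr[mid]=40 -> 40 < 61, search right half
lo=13, hi=13, mid=13, arr[mid]=51 -> 51 < 61, search right half
lo=14 > hi=13, target 61 not found

Binary search determines that 61 is not in the array after 5 comparisons. The search space was exhausted without finding the target.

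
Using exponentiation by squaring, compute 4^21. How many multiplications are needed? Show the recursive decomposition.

Computing 4^21 by squaring (build up from 4^1; each line after the first costs one multiplication):

4^1 = 4
4^2 = (4^1)^2 = 4^2 = 16
4^4 = (4^2)^2 = 16^2 = 256
4^5 = 4 * 4^4 = 4 * 256 = 1024
4^10 = (4^5)^2 = 1024^2 = 1048576
4^20 = (4^10)^2 = 1048576^2 = 1099511627776
4^21 = 4 * 4^20 = 4 * 1099511627776 = 4398046511104

Result: 4398046511104
Multiplications needed: 6 (6 lines after 4^1)

4^21 = 4398046511104. Using exponentiation by squaring, this requires 6 multiplications. The key idea: if the exponent is even, square the half-power; if odd, multiply by the base once.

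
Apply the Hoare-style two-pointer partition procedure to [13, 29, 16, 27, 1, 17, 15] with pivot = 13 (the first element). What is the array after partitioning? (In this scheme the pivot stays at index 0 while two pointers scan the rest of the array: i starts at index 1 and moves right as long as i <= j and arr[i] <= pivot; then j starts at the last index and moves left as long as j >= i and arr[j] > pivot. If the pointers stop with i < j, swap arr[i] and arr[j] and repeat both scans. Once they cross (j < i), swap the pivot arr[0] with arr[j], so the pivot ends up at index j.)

Hoare-style two-pointer partition with pivot = 13:

Initial array: [13, 29, 16, 27, 1, 17, 15]

Pointers start at i = 1, j = 6.
i stops at index 1 (arr[1]=29 > 13), j stops at index 4 (arr[4]=1 <= 13): swap arr[1] and arr[4], array becomes [13, 1, 16, 27, 29, 17, 15]
i ends at 2, j ends at 1: the pointers have crossed (j < i), so scanning stops.

Swap pivot arr[0] with arr[1] to place pivot at position 1: [1, 13, 16, 27, 29, 17, 15]
Pivot position: 1

After partitioning with pivot 13, the array becomes [1, 13, 16, 27, 29, 17, 15]. The pivot is placed at index 1. All elements to the left of the pivot are <= 13, and all elements to the right are > 13.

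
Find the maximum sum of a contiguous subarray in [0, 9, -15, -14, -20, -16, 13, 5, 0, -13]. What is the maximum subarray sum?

Using Kadane's algorithm on [0, 9, -15, -14, -20, -16, 13, 5, 0, -13]:

Scanning through the array:
Position 1 (value 9): max_ending_here = 9, max_so_far = 9
Position 2 (value -15): max_ending_here = -6, max_so_far = 9
Position 3 (value -14): max_ending_here = -14, max_so_far = 9
Position 4 (value -20): max_ending_here = -20, max_so_far = 9
Position 5 (value -16): max_ending_here = -16, max_so_far = 9
Position 6 (value 13): max_ending_here = 13, max_so_far = 13
Position 7 (value 5): max_ending_here = 18, max_so_far = 18
Position 8 (value 0): max_ending_here = 18, max_so_far = 18
Position 9 (value -13): max_ending_here = 5, max_so_far = 18

Maximum subarray: [13, 5]
Maximum sum: 18

The maximum subarray is [13, 5] with sum 18. This subarray runs from index 6 to index 7.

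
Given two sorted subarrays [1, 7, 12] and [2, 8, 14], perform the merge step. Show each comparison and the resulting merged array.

Merging process:

Compare 1 vs 2: take 1 from left. Merged: [1]
Compare 7 vs 2: take 2 from right. Merged: [1, 2]
Compare 7 vs 8: take 7 from left. Merged: [1, 2, 7]
Compare 12 vs 8: take 8 from right. Merged: [1, 2, 7, 8]
Compare 12 vs 14: take 12 from left. Merged: [1, 2, 7, 8, 12]
Append remaining from right: [14]. Merged: [1, 2, 7, 8, 12, 14]

Final merged array: [1, 2, 7, 8, 12, 14]
Total comparisons: 5

The merged array is [1, 2, 7, 8, 12, 14], requiring 5 comparisons. The merge step runs in O(n) time where n is the total number of elements.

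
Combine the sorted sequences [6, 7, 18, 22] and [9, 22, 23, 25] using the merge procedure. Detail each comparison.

Merging process:

Compare 6 vs 9: take 6 from left. Merged: [6]
Compare 7 vs 9: take 7 from left. Merged: [6, 7]
Compare 18 vs 9: take 9 from right. Merged: [6, 7, 9]
Compare 18 vs 22: take 18 from left. Merged: [6, 7, 9, 18]
Compare 22 vs 22: take 22 from left. Merged: [6, 7, 9, 18, 22]
Append remaining from right: [22, 23, 25]. Merged: [6, 7, 9, 18, 22, 22, 23, 25]

Final merged array: [6, 7, 9, 18, 22, 22, 23, 25]
Total comparisons: 5

The merged array is [6, 7, 9, 18, 22, 22, 23, 25], requiring 5 comparisons. The merge step runs in O(n) time where n is the total number of elements.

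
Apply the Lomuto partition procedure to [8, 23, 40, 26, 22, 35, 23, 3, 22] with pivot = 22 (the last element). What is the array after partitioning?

Lomuto partition with pivot = 22:

Initial array: [8, 23, 40, 26, 22, 35, 23, 3, 22]

arr[0]=8 <= 22: swap with position 0, array becomes [8, 23, 40, 26, 22, 35, 23, 3, 22]
arr[1]=23 > 22: no swap
arr[2]=40 > 22: no swap
arr[3]=26 > 22: no swap
arr[4]=22 <= 22: swap with position 1, array becomes [8, 22, 40, 26, 23, 35, 23, 3, 22]
arr[5]=35 > 22: no swap
arr[6]=23 > 22: no swap
arr[7]=3 <= 22: swap with position 2, array becomes [8, 22, 3, 26, 23, 35, 23, 40, 22]

Place pivot at position 3: [8, 22, 3, 22, 23, 35, 23, 40, 26]
Pivot position: 3

After partitioning with pivot 22, the array becomes [8, 22, 3, 22, 23, 35, 23, 40, 26]. The pivot is placed at index 3. All elements to the left of the pivot are <= 22, and all elements to the right are > 22.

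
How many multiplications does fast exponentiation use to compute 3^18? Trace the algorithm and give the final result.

Computing 3^18 by squaring (build up from 3^1; each line after the first costs one multiplication):

3^1 = 3
3^2 = (3^1)^2 = 3^2 = 9
3^4 = (3^2)^2 = 9^2 = 81
3^8 = (3^4)^2 = 81^2 = 6561
3^9 = 3 * 3^8 = 3 * 6561 = 19683
3^18 = (3^9)^2 = 19683^2 = 387420489

Result: 387420489
Multiplications needed: 5 (5 lines after 3^1)

3^18 = 387420489. Using exponentiation by squaring, this requires 5 multiplications. The key idea: if the exponent is even, square the half-power; if odd, multiply by the base once.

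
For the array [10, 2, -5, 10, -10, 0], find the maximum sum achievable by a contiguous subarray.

Using Kadane's algorithm on [10, 2, -5, 10, -10, 0]:

Scanning through the array:
Position 1 (value 2): max_ending_here = 12, max_so_far = 12
Position 2 (value -5): max_ending_here = 7, max_so_far = 12
Position 3 (value 10): max_ending_here = 17, max_so_far = 17
Position 4 (value -10): max_ending_here = 7, max_so_far = 17
Position 5 (value 0): max_ending_here = 7, max_so_far = 17

Maximum subarray: [10, 2, -5, 10]
Maximum sum: 17

The maximum subarray is [10, 2, -5, 10] with sum 17. This subarray runs from index 0 to index 3.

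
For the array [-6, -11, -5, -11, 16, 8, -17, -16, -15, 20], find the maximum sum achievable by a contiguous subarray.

Using Kadane's algorithm on [-6, -11, -5, -11, 16, 8, -17, -16, -15, 20]:

Scanning through the array:
Position 1 (value -11): max_ending_here = -11, max_so_far = -6
Position 2 (value -5): max_ending_here = -5, max_so_far = -5
Position 3 (value -11): max_ending_here = -11, max_so_far = -5
Position 4 (value 16): max_ending_here = 16, max_so_far = 16
Position 5 (value 8): max_ending_here = 24, max_so_far = 24
Position 6 (value -17): max_ending_here = 7, max_so_far = 24
Position 7 (value -16): max_ending_here = -9, max_so_far = 24
Position 8 (value -15): max_ending_here = -15, max_so_far = 24
Position 9 (value 20): max_ending_here = 20, max_so_far = 24

Maximum subarray: [16, 8]
Maximum sum: 24

The maximum subarray is [16, 8] with sum 24. This subarray runs from index 4 to index 5.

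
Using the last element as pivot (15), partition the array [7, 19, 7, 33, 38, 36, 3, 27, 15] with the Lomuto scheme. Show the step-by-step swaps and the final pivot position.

Lomuto partition with pivot = 15:

Initial array: [7, 19, 7, 33, 38, 36, 3, 27, 15]

arr[0]=7 <= 15: swap with position 0, array becomes [7, 19, 7, 33, 38, 36, 3, 27, 15]
arr[1]=19 > 15: no swap
arr[2]=7 <= 15: swap with position 1, array becomes [7, 7, 19, 33, 38, 36, 3, 27, 15]
arr[3]=33 > 15: no swap
arr[4]=38 > 15: no swap
arr[5]=36 > 15: no swap
arr[6]=3 <= 15: swap with position 2, array becomes [7, 7, 3, 33, 38, 36, 19, 27, 15]
arr[7]=27 > 15: no swap

Place pivot at position 3: [7, 7, 3, 15, 38, 36, 19, 27, 33]
Pivot position: 3

After partitioning with pivot 15, the array becomes [7, 7, 3, 15, 38, 36, 19, 27, 33]. The pivot is placed at index 3. All elements to the left of the pivot are <= 15, and all elements to the right are > 15.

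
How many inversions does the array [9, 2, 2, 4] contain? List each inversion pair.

Finding inversions in [9, 2, 2, 4]:

(0, 1): arr[0]=9 > arr[1]=2
(0, 2): arr[0]=9 > arr[2]=2
(0, 3): arr[0]=9 > arr[3]=4

Total inversions: 3

The array has 3 inversion(s): (0,1), (0,2), (0,3). Each pair (i,j) satisfies i < j and arr[i] > arr[j].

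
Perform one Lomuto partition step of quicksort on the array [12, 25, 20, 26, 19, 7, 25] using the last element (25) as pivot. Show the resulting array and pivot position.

Lomuto partition with pivot = 25:

Initial array: [12, 25, 20, 26, 19, 7, 25]

arr[0]=12 <= 25: swap with position 0, array becomes [12, 25, 20, 26, 19, 7, 25]
arr[1]=25 <= 25: swap with position 1, array becomes [12, 25, 20, 26, 19, 7, 25]
arr[2]=20 <= 25: swap with position 2, array becomes [12, 25, 20, 26, 19, 7, 25]
arr[3]=26 > 25: no swap
arr[4]=19 <= 25: swap with position 3, array becomes [12, 25, 20, 19, 26, 7, 25]
arr[5]=7 <= 25: swap with position 4, array becomes [12, 25, 20, 19, 7, 26, 25]

Place pivot at position 5: [12, 25, 20, 19, 7, 25, 26]
Pivot position: 5

After partitioning with pivot 25, the array becomes [12, 25, 20, 19, 7, 25, 26]. The pivot is placed at index 5. All elements to the left of the pivot are <= 25, and all elements to the right are > 25.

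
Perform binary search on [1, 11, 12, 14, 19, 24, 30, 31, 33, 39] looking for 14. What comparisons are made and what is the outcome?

Binary search for 14 in [1, 11, 12, 14, 19, 24, 30, 31, 33, 39]:

lo=0, hi=9, mid=4, arr[mid]=19 -> 19 > 14, search left half
lo=0, hi=3, mid=1, arr[mid]=11 -> 11 < 14, search right half
lo=2, hi=3, mid=2, arr[mid]=12 -> 12 < 14, search right half
lo=3, hi=3, mid=3, arr[mid]=14 -> Found target at index 3!

Binary search finds 14 at index 3 after 4 comparisons. The search repeatedly halves the search space by comparing with the middle element.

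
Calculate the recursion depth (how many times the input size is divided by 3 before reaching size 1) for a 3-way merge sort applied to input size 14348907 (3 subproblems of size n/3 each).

For divide and conquer with division factor 3:

Problem sizes at each level:
Level 0: 14348907
Level 1: 4782969
Level 2: 1594323
Level 3: 531441
Level 4: 177147
Level 5: 59049
Level 6: 19683
Level 7: 6561
Level 8: 2187
Level 9: 729
Level 10: 243
Level 11: 81
Level 12: 27
Level 13: 9
Level 14: 3
Level 15: 1

The root is level 0 and the size-1 base case is level 15 (the tree spans levels 0 through 15, i.e. 16 levels counting the root), so the depth is the number of divisions: log_3(14348907) = 15

The recursion tree depth is log_3(14348907) = 15. At each level, the problem size is divided by 3, so it takes 15 divisions to reduce to a base case of size 1. The algorithm makes 3 recursive calls at each level.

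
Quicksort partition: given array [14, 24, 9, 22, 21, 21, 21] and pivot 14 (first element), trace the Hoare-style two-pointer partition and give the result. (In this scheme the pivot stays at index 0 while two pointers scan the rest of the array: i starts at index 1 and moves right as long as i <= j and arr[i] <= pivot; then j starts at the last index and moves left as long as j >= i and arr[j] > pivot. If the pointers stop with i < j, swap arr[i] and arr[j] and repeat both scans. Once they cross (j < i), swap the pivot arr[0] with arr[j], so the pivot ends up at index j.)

Hoare-style two-pointer partition with pivot = 14:

Initial array: [14, 24, 9, 22, 21, 21, 21]

Pointers start at i = 1, j = 6.
i stops at index 1 (arr[1]=24 > 14), j stops at index 2 (arr[2]=9 <= 14): swap arr[1] and arr[2], array becomes [14, 9, 24, 22, 21, 21, 21]
i ends at 2, j ends at 1: the pointers have crossed (j < i), so scanning stops.

Swap pivot arr[0] with arr[1] to place pivot at position 1: [9, 14, 24, 22, 21, 21, 21]
Pivot position: 1

After partitioning with pivot 14, the array becomes [9, 14, 24, 22, 21, 21, 21]. The pivot is placed at index 1. All elements to the left of the pivot are <= 14, and all elements to the right are > 14.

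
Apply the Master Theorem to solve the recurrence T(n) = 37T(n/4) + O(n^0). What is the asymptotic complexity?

Master Theorem for T(n) = 37T(n/4) + O(n^0):

a = 37, b = 4, c = 0
log_b(a) = log_4(37) = 2.6047

Case 1: c = 0 < log_4(37) = 2.6047
T(n) = O(n^(log_4 37))

For T(n) = 37T(n/4) + O(n^0): log_4(37) = 2.6047. This is Case 1 of the Master Theorem (c < log_b(a), work dominated by leaves), giving O(n^(log_4 37)).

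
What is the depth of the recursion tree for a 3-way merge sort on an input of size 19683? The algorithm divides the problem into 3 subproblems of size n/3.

For divide and conquer with division factor 3:

Problem sizes at each level:
Level 0: 19683
Level 1: 6561
Level 2: 2187
Level 3: 729
Level 4: 243
Level 5: 81
Level 6: 27
Level 7: 9
Level 8: 3
Level 9: 1

The root is level 0 and the size-1 base case is level 9 (the tree spans levels 0 through 9, i.e. 10 levels counting the root), so the depth is the number of divisions: log_3(19683) = 9

The recursion tree depth is log_3(19683) = 9. At each level, the problem size is divided by 3, so it takes 9 divisions to reduce to a base case of size 1. The algorithm makes 3 recursive calls at each level.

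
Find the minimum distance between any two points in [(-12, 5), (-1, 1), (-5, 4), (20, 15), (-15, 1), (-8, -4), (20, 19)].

Computing all pairwise distances among 7 points:

d((-12, 5), (-1, 1)) = 11.7047
d((-12, 5), (-5, 4)) = 7.0711
d((-12, 5), (20, 15)) = 33.5261
d((-12, 5), (-15, 1)) = 5.0
d((-12, 5), (-8, -4)) = 9.8489
d((-12, 5), (20, 19)) = 34.9285
d((-1, 1), (-5, 4)) = 5.0
d((-1, 1), (20, 15)) = 25.2389
d((-1, 1), (-15, 1)) = 14.0
d((-1, 1), (-8, -4)) = 8.6023
d((-1, 1), (20, 19)) = 27.6586
d((-5, 4), (20, 15)) = 27.313
d((-5, 4), (-15, 1)) = 10.4403
d((-5, 4), (-8, -4)) = 8.544
d((-5, 4), (20, 19)) = 29.1548
d((20, 15), (-15, 1)) = 37.6962
d((20, 15), (-8, -4)) = 33.8378
d((20, 15), (20, 19)) = 4.0 <-- minimum
d((-15, 1), (-8, -4)) = 8.6023
d((-15, 1), (20, 19)) = 39.3573
d((-8, -4), (20, 19)) = 36.2353

Closest pair: (20, 15) and (20, 19) with distance 4.0

The closest pair is (20, 15) and (20, 19) with Euclidean distance 4.0. For 7 points, brute-force pairwise comparison is shown above. For large n, the divide-and-conquer algorithm (sort by x, recurse on halves, check the dividing strip) achieves O(n log n).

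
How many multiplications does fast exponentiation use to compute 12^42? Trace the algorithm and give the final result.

Computing 12^42 by squaring (build up from 12^1; each line after the first costs one multiplication):

12^1 = 12
12^2 = (12^1)^2 = 12^2 = 144
12^4 = (12^2)^2 = 144^2 = 20736
12^5 = 12 * 12^4 = 12 * 20736 = 248832
12^10 = (12^5)^2 = 248832^2 = 61917364224
12^20 = (12^10)^2 = 61917364224^2 = 3833759992447475122176
12^21 = 12 * 12^20 = 12 * 3833759992447475122176 = 46005119909369701466112
12^42 = (12^21)^2 = 46005119909369701466112^2 = 2116471057875484488839167999221661362284396544

Result: 2116471057875484488839167999221661362284396544
Multiplications needed: 7 (7 lines after 12^1)

12^42 = 2116471057875484488839167999221661362284396544. Using exponentiation by squaring, this requires 7 multiplications. The key idea: if the exponent is even, square the half-power; if odd, multiply by the base once.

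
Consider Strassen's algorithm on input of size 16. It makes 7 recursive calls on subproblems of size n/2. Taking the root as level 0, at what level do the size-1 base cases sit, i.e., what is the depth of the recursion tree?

For divide and conquer with division factor 2:

Problem sizes at each level:
Level 0: 16
Level 1: 8
Level 2: 4
Level 3: 2
Level 4: 1

The root is level 0 and the size-1 base case is level 4 (the tree spans levels 0 through 4, i.e. 5 levels counting the root), so the depth is the number of divisions: log_2(16) = 4

The recursion tree depth is log_2(16) = 4. At each level, the problem size is divided by 2, so it takes 4 divisions to reduce to a base case of size 1. The algorithm makes 7 recursive calls at each level.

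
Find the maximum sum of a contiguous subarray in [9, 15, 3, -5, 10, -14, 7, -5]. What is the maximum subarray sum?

Using Kadane's algorithm on [9, 15, 3, -5, 10, -14, 7, -5]:

Scanning through the array:
Position 1 (value 15): max_ending_here = 24, max_so_far = 24
Position 2 (value 3): max_ending_here = 27, max_so_far = 27
Position 3 (value -5): max_ending_here = 22, max_so_far = 27
Position 4 (value 10): max_ending_here = 32, max_so_far = 32
Position 5 (value -14): max_ending_here = 18, max_so_far = 32
Position 6 (value 7): max_ending_here = 25, max_so_far = 32
Position 7 (value -5): max_ending_here = 20, max_so_far = 32

Maximum subarray: [9, 15, 3, -5, 10]
Maximum sum: 32

The maximum subarray is [9, 15, 3, -5, 10] with sum 32. This subarray runs from index 0 to index 4.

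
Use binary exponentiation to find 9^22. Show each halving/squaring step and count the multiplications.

Computing 9^22 by squaring (build up from 9^1; each line after the first costs one multiplication):

9^1 = 9
9^2 = (9^1)^2 = 9^2 = 81
9^4 = (9^2)^2 = 81^2 = 6561
9^5 = 9 * 9^4 = 9 * 6561 = 59049
9^10 = (9^5)^2 = 59049^2 = 3486784401
9^11 = 9 * 9^10 = 9 * 3486784401 = 31381059609
9^22 = (9^11)^2 = 31381059609^2 = 984770902183611232881

Result: 984770902183611232881
Multiplications needed: 6 (6 lines after 9^1)

9^22 = 984770902183611232881. Using exponentiation by squaring, this requires 6 multiplications. The key idea: if the exponent is even, square the half-power; if odd, multiply by the base once.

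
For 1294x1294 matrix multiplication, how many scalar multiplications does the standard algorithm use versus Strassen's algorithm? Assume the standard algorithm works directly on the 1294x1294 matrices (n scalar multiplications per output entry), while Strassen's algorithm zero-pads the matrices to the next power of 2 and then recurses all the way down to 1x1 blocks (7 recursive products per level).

Matrix multiplication for 1294x1294 matrices:

Strassen's algorithm requires power-of-2 dimensions. Pad 1294x1294 to 2048x2048 (next power of 2).

Standard algorithm: 1294^3 = 2166720184 multiplications
Strassen's algorithm: 7^(log2(2048)) = 7^11 = 1977326743 multiplications
Savings: 2166720184 - 1977326743 = 189393441 multiplications

Standard: 2166720184 multiplications (1294^3). Strassen: 1977326743 multiplications (7^11, after padding to 2048x2048). Strassen reduces 8 recursive multiplications to 7 at each level.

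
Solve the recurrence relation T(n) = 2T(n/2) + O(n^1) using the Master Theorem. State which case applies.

Master Theorem for T(n) = 2T(n/2) + O(n^1):

a = 2, b = 2, c = 1
log_b(a) = log_2(2) = 1.0000

Case 2: c = 1 = log_2(2) = 1.0000
T(n) = O(n^1 log n) = O(n log n)

For T(n) = 2T(n/2) + O(n^1): log_2(2) = 1.0000. This is Case 2 of the Master Theorem (c = log_b(a), equal work at all levels), giving O(n log n).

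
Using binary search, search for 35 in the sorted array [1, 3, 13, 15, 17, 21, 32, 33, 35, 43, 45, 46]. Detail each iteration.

Binary search for 35 in [1, 3, 13, 15, 17, 21, 32, 33, 35, 43, 45, 46]:

lo=0, hi=11, mid=5, arr[mid]=21 -> 21 < 35, search right half
lo=6, hi=11, mid=8, arr[mid]=35 -> Found target at index 8!

Binary search finds 35 at index 8 after 2 comparisons. The search repeatedly halves the search space by comparing with the middle element.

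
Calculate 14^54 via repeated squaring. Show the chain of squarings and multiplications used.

Computing 14^54 by squaring (build up from 14^1; each line after the first costs one multiplication):

14^1 = 14
14^2 = (14^1)^2 = 14^2 = 196
14^3 = 14 * 14^2 = 14 * 196 = 2744
14^6 = (14^3)^2 = 2744^2 = 7529536
14^12 = (14^6)^2 = 7529536^2 = 56693912375296
14^13 = 14 * 14^12 = 14 * 56693912375296 = 793714773254144
14^26 = (14^13)^2 = 793714773254144^2 = 629983141281877223603213172736
14^27 = 14 * 14^26 = 14 * 629983141281877223603213172736 = 8819763977946281130444984418304
14^54 = (14^27)^2 = 8819763977946281130444984418304^2 = 77788236626678808982722471083604074886584214739573349250236416

Result: 77788236626678808982722471083604074886584214739573349250236416
Multiplications needed: 8 (8 lines after 14^1)

14^54 = 77788236626678808982722471083604074886584214739573349250236416. Using exponentiation by squaring, this requires 8 multiplications. The key idea: if the exponent is even, square the half-power; if odd, multiply by the base once.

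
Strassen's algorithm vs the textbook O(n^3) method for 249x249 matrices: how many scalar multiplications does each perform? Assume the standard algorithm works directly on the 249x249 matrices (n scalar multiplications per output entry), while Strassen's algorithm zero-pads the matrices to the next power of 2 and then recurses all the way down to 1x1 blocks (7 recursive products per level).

Matrix multiplication for 249x249 matrices:

Strassen's algorithm requires power-of-2 dimensions. Pad 249x249 to 256x256 (next power of 2).

Standard algorithm: 249^3 = 15438249 multiplications
Strassen's algorithm: 7^(log2(256)) = 7^8 = 5764801 multiplications
Savings: 15438249 - 5764801 = 9673448 multiplications

Standard: 15438249 multiplications (249^3). Strassen: 5764801 multiplications (7^8, after padding to 256x256). Strassen reduces 8 recursive multiplications to 7 at each level.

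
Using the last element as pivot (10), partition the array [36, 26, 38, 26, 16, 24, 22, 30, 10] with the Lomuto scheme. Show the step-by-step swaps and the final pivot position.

Lomuto partition with pivot = 10:

Initial array: [36, 26, 38, 26, 16, 24, 22, 30, 10]

arr[0]=36 > 10: no swap
arr[1]=26 > 10: no swap
arr[2]=38 > 10: no swap
arr[3]=26 > 10: no swap
arr[4]=16 > 10: no swap
arr[5]=24 > 10: no swap
arr[6]=22 > 10: no swap
arr[7]=30 > 10: no swap

Place pivot at position 0: [10, 26, 38, 26, 16, 24, 22, 30, 36]
Pivot position: 0

After partitioning with pivot 10, the array becomes [10, 26, 38, 26, 16, 24, 22, 30, 36]. The pivot is placed at index 0. All elements to the left of the pivot are <= 10, and all elements to the right are > 10.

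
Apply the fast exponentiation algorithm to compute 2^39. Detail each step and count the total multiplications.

Computing 2^39 by squaring (build up from 2^1; each line after the first costs one multiplication):

2^1 = 2
2^2 = (2^1)^2 = 2^2 = 4
2^4 = (2^2)^2 = 4^2 = 16
2^8 = (2^4)^2 = 16^2 = 256
2^9 = 2 * 2^8 = 2 * 256 = 512
2^18 = (2^9)^2 = 512^2 = 262144
2^19 = 2 * 2^18 = 2 * 262144 = 524288
2^38 = (2^19)^2 = 524288^2 = 274877906944
2^39 = 2 * 2^38 = 2 * 274877906944 = 549755813888

Result: 549755813888
Multiplications needed: 8 (8 lines after 2^1)

2^39 = 549755813888. Using exponentiation by squaring, this requires 8 multiplications. The key idea: if the exponent is even, square the half-power; if odd, multiply by the base once.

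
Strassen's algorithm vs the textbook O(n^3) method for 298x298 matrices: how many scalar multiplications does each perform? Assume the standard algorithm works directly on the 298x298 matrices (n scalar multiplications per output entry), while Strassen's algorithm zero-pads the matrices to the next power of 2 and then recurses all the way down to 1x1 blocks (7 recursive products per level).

Matrix multiplication for 298x298 matrices:

Strassen's algorithm requires power-of-2 dimensions. Pad 298x298 to 512x512 (next power of 2).

Standard algorithm: 298^3 = 26463592 multiplications
Strassen's algorithm: 7^(log2(512)) = 7^9 = 40353607 multiplications
Difference: 26463592 - 40353607 = -13890015 (Strassen uses MORE here due to padding overhead — for small or just-over-power-of-2 n, padding can outweigh the per-level savings)

Standard: 26463592 multiplications (298^3). Strassen: 40353607 multiplications (7^9, after padding to 512x512). Strassen reduces 8 recursive multiplications to 7 at each level.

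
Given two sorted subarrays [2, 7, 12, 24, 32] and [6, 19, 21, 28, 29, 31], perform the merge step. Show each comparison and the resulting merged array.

Merging process:

Compare 2 vs 6: take 2 from left. Merged: [2]
Compare 7 vs 6: take 6 from right. Merged: [2, 6]
Compare 7 vs 19: take 7 from left. Merged: [2, 6, 7]
Compare 12 vs 19: take 12 from left. Merged: [2, 6, 7, 12]
Compare 24 vs 19: take 19 from right. Merged: [2, 6, 7, 12, 19]
Compare 24 vs 21: take 21 from right. Merged: [2, 6, 7, 12, 19, 21]
Compare 24 vs 28: take 24 from left. Merged: [2, 6, 7, 12, 19, 21, 24]
Compare 32 vs 28: take 28 from right. Merged: [2, 6, 7, 12, 19, 21, 24, 28]
Compare 32 vs 29: take 29 from right. Merged: [2, 6, 7, 12, 19, 21, 24, 28, 29]
Compare 32 vs 31: take 31 from right. Merged: [2, 6, 7, 12, 19, 21, 24, 28, 29, 31]
Append remaining from left: [32]. Merged: [2, 6, 7, 12, 19, 21, 24, 28, 29, 31, 32]

Final merged array: [2, 6, 7, 12, 19, 21, 24, 28, 29, 31, 32]
Total comparisons: 10

The merged array is [2, 6, 7, 12, 19, 21, 24, 28, 29, 31, 32], requiring 10 comparisons. The merge step runs in O(n) time where n is the total number of elements.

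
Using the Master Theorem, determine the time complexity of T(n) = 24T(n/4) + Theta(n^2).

Master Theorem for T(n) = 24T(n/4) + O(n^2):

a = 24, b = 4, c = 2
log_b(a) = log_4(24) = 2.2925

Case 1: c = 2 < log_4(24) = 2.2925
T(n) = O(n^(log_4 24))

For T(n) = 24T(n/4) + O(n^2): log_4(24) = 2.2925. This is Case 1 of the Master Theorem (c < log_b(a), work dominated by leaves), giving O(n^(log_4 24)).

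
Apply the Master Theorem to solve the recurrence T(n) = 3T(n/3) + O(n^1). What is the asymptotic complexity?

Master Theorem for T(n) = 3T(n/3) + O(n^1):

a = 3, b = 3, c = 1
log_b(a) = log_3(3) = 1.0000

Case 2: c = 1 = log_3(3) = 1.0000
T(n) = O(n^1 log n) = O(n log n)

For T(n) = 3T(n/3) + O(n^1): log_3(3) = 1.0000. This is Case 2 of the Master Theorem (c = log_b(a), equal work at all levels), giving O(n log n).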